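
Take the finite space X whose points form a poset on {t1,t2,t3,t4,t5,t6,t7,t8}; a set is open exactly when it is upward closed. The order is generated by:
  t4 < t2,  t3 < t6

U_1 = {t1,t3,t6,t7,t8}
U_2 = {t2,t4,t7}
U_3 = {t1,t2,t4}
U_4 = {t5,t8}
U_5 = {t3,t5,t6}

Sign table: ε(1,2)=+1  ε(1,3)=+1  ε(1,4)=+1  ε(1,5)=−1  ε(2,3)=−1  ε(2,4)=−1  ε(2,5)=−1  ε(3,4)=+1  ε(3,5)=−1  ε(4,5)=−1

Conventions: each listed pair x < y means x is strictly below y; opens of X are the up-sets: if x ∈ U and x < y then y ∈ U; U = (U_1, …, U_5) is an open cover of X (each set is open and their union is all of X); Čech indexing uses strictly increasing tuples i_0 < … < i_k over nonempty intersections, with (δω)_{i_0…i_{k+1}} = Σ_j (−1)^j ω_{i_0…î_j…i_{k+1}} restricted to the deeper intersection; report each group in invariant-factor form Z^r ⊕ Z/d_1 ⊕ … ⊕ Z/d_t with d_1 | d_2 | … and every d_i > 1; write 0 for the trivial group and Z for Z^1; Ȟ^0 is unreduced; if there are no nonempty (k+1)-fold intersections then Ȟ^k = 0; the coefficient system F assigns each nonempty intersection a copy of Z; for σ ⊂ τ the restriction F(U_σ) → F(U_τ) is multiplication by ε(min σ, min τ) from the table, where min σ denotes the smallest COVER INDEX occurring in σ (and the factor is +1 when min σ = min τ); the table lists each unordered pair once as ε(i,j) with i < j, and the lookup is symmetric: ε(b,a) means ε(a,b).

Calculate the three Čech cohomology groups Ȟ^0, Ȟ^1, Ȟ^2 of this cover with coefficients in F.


intersection data:
  U12={t7} U13={t1} U14={t8} U15={t3,t6} U23={t2,t4} U45={t5}
C dims 5,6; δ0: rk 5, SNF 1^4·2
Ȟ^0 = (5 − 5) − 0 = 0, so Ȟ^0 ≅ 0
Ȟ^1 = (6 − 0) − 5 = 1 plus torsion [2], so Ȟ^1 ≅ Z ⊕ Z/2
Ȟ^2 = (0 − 0) − 0 = 0, so Ȟ^2 ≅ 0

Ȟ^0 = 0, Ȟ^1 = Z ⊕ Z/2, Ȟ^2 = 0


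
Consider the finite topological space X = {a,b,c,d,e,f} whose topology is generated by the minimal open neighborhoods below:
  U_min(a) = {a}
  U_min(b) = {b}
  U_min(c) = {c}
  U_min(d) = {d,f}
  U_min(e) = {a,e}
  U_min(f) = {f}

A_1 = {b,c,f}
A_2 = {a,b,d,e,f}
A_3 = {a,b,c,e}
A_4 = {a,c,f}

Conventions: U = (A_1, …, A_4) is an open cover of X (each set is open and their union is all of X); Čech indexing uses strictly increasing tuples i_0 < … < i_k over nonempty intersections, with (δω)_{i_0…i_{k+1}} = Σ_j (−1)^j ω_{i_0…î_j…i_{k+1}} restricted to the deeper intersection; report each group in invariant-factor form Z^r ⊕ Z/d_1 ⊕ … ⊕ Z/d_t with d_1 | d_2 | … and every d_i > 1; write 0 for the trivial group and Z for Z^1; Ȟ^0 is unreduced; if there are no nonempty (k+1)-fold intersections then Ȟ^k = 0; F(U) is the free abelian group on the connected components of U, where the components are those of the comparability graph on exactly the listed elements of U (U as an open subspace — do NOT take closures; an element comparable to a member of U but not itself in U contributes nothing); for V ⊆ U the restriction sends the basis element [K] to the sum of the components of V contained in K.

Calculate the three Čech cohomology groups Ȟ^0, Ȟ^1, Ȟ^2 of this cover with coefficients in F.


Ȟ^0 ≅ Z^4; Ȟ^1 ≅ 0; Ȟ^2 ≅ 0

nonempty overlaps:
  A12={b,f} A13={b,c} A14={c,f} A23={a,b,e} A24={a,f} A34={a,c}
  A123={b} A124={f} A134={c} A234={a}
components per intersection:
  A1: {b} {c} {f}
  A2: {a,e} {b} {d,f}
  A3: {a,e} {b} {c}
  A4: {a} {c} {f}
  A12: {b} {f}
  A13: {b} {c}
  A14: {c} {f}
  A23: {a,e} {b}
  A24: {a} {f}
  A34: {a} {c}
  A123: {b}
  A124: {f}
  A134: {c}
  A234: {a}
C dims 12,12,4; δ0: rk 8, SNF 1^8; δ1: rk 4, SNF 1^4
degree 0: 12−8−0 = 4 → Ȟ^0 ≅ Z^4
degree 1: 12−4−8 = 0 → Ȟ^1 ≅ 0
degree 2: 4−0−4 = 0 → Ȟ^2 ≅ 0


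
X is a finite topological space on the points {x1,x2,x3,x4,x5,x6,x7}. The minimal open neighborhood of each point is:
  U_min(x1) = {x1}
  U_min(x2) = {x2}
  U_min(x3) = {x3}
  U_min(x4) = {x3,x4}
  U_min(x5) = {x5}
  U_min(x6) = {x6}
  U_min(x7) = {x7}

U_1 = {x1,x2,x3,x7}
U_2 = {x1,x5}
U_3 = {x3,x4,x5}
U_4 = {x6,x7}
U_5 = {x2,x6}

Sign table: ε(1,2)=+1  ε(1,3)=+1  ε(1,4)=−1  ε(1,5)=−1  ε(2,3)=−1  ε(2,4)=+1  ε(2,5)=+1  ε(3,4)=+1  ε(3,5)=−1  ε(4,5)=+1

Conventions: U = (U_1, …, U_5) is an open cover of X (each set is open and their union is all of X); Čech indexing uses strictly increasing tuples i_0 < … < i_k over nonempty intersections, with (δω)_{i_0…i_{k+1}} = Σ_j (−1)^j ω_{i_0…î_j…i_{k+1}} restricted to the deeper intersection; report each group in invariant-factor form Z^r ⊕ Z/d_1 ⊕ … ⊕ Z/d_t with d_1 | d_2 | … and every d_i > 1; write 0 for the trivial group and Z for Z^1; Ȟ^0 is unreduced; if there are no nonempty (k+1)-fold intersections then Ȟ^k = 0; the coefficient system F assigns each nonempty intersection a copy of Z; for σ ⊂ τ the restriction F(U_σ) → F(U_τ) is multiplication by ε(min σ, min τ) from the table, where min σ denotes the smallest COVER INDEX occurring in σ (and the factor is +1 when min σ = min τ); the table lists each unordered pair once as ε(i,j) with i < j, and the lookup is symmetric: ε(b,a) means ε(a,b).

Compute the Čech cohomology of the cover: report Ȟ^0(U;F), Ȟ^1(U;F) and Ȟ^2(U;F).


Ȟ^0 = 0,  Ȟ^1 = Z ⊕ Z/2,  Ȟ^2 = 0

intersection data:
  U12={x1} U13={x3} U14={x7} U15={x2} U23={x5} U45={x6}
C dims 5,6; δ0: rk 5, SNF 1^4·2
Ȟ^0 = (5 − 5) − 0 = 0, so Ȟ^0 ≅ 0
Ȟ^1 = (6 − 0) − 5 = 1 plus torsion [2], so Ȟ^1 ≅ Z ⊕ Z/2
Ȟ^2 = (0 − 0) − 0 = 0, so Ȟ^2 ≅ 0


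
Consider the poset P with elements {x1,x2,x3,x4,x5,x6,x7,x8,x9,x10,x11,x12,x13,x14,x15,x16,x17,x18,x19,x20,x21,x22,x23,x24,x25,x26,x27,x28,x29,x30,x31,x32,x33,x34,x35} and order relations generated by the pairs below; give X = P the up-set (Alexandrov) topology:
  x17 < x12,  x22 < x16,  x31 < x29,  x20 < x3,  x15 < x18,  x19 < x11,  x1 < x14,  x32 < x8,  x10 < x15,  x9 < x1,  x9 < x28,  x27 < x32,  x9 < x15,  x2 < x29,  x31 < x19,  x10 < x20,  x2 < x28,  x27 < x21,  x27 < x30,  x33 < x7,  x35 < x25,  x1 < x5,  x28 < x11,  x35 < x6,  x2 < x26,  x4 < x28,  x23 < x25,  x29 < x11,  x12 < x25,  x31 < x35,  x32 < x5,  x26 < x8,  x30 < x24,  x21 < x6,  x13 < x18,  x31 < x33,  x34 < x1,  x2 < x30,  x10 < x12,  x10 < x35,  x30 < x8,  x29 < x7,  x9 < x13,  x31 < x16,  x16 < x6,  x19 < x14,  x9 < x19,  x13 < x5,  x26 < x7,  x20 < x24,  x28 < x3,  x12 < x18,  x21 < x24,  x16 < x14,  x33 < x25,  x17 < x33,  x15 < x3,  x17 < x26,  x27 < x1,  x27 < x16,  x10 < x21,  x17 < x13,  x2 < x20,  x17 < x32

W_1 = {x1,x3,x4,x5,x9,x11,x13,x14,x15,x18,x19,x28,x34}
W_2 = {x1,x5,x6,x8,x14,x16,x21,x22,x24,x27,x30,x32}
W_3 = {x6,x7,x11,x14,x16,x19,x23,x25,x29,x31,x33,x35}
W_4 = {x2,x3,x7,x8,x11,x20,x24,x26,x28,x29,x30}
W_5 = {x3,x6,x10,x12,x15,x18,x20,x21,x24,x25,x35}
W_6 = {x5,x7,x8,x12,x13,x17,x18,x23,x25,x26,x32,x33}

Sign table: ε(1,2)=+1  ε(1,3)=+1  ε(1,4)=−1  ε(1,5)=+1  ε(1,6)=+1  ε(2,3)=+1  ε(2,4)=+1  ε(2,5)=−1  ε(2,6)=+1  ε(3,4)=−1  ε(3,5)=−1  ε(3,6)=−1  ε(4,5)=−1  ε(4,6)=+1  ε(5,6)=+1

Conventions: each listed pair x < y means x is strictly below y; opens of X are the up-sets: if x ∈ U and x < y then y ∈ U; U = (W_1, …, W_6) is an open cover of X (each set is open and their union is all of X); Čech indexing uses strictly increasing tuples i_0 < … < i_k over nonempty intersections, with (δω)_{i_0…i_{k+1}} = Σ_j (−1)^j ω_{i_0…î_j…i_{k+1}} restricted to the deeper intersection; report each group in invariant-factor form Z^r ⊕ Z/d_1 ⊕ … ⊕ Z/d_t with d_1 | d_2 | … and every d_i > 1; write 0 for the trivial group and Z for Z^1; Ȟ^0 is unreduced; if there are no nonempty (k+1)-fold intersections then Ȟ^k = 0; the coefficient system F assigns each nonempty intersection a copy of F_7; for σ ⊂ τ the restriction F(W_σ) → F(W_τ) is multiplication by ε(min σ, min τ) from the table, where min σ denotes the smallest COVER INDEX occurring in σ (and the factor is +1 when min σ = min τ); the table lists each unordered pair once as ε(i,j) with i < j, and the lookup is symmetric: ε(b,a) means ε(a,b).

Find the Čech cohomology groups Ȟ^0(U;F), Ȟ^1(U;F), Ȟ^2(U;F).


Ȟ^0 ≅ 0, Ȟ^1 ≅ 0, Ȟ^2 ≅ Z/7

cover nerve:
  W12={x1,x5,x14} W13={x11,x14,x19} W14={x3,x11,x28} W15={x3,x15,x18} W16={x5,x13,x18} W23={x6,x14,x16} W24={x8,x24,x30} W25={x6,x21,x24} W26={x5,x8,x32} W34={x7,x11,x29} W35={x6,x25,x35} W36={x7,x23,x25,x33} W45={x3,x20,x24} W46={x7,x8,x26} W56={x12,x18,x25}
  W123={x14} W126={x5} W134={x11} W145={x3} W156={x18} W235={x6} W245={x24} W246={x8} W346={x7} W356={x25}
C dims 6,15,10; δ0: rk_F7 6; δ1: rk_F7 9
Ȟ^0: (6−6)−0=0 ⇒ 0
Ȟ^1: (15−9)−6=0 ⇒ 0
Ȟ^2: (10−0)−9=1 ⇒ Z/7


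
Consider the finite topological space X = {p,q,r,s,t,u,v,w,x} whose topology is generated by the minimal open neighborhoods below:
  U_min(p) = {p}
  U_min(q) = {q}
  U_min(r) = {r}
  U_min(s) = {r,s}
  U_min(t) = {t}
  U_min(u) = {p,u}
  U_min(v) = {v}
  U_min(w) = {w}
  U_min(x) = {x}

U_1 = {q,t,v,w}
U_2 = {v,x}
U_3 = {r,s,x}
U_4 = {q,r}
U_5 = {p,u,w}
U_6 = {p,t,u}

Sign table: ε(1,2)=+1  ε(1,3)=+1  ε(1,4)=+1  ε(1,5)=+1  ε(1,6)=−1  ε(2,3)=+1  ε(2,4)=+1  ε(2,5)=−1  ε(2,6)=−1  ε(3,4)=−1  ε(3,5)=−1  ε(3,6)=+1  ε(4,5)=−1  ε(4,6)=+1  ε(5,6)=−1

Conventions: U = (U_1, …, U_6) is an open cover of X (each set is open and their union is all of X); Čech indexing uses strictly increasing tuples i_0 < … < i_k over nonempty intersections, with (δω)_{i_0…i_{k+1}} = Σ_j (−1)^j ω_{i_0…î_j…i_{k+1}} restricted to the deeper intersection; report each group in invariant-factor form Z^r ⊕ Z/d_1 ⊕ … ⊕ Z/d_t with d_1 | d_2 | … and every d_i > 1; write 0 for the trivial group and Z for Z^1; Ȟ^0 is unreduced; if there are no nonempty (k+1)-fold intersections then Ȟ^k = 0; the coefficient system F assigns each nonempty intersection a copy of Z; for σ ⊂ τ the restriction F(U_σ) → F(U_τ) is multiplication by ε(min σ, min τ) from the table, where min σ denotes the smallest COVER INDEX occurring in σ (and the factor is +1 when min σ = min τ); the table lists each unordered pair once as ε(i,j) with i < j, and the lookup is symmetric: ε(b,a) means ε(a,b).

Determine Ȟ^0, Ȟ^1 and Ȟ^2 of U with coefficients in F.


Ȟ^0 = 0, Ȟ^1 = Z ⊕ Z/2, Ȟ^2 = 0

nerve of the cover:
  U12={v} U14={q} U15={w} U16={t} U23={x} U34={r} U56={p,u}
C dims 6,7; δ0: rk 6, SNF 1^5·2
Ȟ^0 = (6 − 6) − 0 = 0, so Ȟ^0 ≅ 0
Ȟ^1 = (7 − 0) − 6 = 1 plus torsion [2], so Ȟ^1 ≅ Z ⊕ Z/2
Ȟ^2 = (0 − 0) − 0 = 0, so Ȟ^2 ≅ 0


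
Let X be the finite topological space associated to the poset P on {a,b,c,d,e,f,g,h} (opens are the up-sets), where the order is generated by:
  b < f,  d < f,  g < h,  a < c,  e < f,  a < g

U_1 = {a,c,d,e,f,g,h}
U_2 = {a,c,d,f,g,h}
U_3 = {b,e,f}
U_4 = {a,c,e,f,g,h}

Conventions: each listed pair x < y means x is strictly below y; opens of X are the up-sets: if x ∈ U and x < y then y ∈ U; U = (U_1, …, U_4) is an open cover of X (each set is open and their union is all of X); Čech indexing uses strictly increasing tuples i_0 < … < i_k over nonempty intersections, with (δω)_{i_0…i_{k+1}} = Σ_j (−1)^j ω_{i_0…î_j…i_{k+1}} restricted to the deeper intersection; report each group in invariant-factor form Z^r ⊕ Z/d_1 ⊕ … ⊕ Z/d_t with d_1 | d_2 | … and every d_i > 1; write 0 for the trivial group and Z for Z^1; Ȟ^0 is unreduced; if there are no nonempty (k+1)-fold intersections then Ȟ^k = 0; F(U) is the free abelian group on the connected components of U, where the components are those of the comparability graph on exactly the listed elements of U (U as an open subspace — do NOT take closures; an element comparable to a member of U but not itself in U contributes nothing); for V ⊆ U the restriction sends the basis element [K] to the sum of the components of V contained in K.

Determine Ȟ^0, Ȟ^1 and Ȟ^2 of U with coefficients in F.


Ȟ^0 ≅ Z^2, Ȟ^1 ≅ 0 and Ȟ^2 ≅ 0

nerve of the cover:
  U12={a,c,d,f,g,h} U13={e,f} U14={a,c,e,f,g,h} U23={f} U24={a,c,f,g,h} U34={e,f}
  U123={f} U124={a,c,f,g,h} U134={e,f} U234={f}
  U1234={f}
components per intersection:
  U1: {a,c,g,h} {d,e,f}
  U2: {a,c,g,h} {d,f}
  U3: {b,e,f}
  U4: {a,c,g,h} {e,f}
  U12: {a,c,g,h} {d,f}
  U13: {e,f}
  U14: {a,c,g,h} {e,f}
  U23: {f}
  U24: {a,c,g,h} {f}
  U34: {e,f}
  U123: {f}
  U124: {a,c,g,h} {f}
  U134: {e,f}
  U234: {f}
  U1234: {f}
C dims 7,9,5,1; δ0: rk 5, SNF 1^5; δ1: rk 4, SNF 1^4; δ2: rk 1, SNF 1^1
Ȟ^0 = (7 − 5) − 0 = 2, so Ȟ^0 ≅ Z^2
Ȟ^1 = (9 − 4) − 5 = 0, so Ȟ^1 ≅ 0
Ȟ^2 = (5 − 1) − 4 = 0, so Ȟ^2 ≅ 0


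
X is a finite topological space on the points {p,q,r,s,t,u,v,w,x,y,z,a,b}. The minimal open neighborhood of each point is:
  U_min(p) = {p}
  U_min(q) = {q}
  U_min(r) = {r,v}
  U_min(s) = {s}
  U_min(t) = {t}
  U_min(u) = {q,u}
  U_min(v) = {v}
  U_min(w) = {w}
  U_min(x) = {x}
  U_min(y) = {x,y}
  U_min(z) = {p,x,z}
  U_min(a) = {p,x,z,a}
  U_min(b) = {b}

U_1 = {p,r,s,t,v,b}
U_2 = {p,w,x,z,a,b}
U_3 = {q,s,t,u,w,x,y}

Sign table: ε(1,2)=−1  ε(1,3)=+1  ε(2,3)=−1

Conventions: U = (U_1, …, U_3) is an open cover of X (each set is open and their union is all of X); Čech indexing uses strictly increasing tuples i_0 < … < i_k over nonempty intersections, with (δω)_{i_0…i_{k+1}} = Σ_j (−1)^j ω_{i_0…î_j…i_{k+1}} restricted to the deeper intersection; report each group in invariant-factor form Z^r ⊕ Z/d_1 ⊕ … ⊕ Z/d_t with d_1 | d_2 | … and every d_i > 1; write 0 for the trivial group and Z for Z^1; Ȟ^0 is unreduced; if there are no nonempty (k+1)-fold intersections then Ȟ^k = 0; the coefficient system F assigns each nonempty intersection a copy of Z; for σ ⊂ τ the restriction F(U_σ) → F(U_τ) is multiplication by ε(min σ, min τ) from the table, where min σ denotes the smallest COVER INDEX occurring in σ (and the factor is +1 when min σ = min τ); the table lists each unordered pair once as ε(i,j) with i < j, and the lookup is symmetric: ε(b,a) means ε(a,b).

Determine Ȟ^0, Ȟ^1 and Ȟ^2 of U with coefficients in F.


Ȟ^0 ≅ Z, Ȟ^1 ≅ Z, Ȟ^2 ≅ 0

nerve of the cover:
  U12={p,b} U13={s,t} U23={w,x}
C dims 3,3; δ0: rk 2, SNF 1^2
Ȟ^0 = (3 − 2) − 0 = 1, so Ȟ^0 ≅ Z
Ȟ^1 = (3 − 0) − 2 = 1, so Ȟ^1 ≅ Z
Ȟ^2 = (0 − 0) − 0 = 0, so Ȟ^2 ≅ 0


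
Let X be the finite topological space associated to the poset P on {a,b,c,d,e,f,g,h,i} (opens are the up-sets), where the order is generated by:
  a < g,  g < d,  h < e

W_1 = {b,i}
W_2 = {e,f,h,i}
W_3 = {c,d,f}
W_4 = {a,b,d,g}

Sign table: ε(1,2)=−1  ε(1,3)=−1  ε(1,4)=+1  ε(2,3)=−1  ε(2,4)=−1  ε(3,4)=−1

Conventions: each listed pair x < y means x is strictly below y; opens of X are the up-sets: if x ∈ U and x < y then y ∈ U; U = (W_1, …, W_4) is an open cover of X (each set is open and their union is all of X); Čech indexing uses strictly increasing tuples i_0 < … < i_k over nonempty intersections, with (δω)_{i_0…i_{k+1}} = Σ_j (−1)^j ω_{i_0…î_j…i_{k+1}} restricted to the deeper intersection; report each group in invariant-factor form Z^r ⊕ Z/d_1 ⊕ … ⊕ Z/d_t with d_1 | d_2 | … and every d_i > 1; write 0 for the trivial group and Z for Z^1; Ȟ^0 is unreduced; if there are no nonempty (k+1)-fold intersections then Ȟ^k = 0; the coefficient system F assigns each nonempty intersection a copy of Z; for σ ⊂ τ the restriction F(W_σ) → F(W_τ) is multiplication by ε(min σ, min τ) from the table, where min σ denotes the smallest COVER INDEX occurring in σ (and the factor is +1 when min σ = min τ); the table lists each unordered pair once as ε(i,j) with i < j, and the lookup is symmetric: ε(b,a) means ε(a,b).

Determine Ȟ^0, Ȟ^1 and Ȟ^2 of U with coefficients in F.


Ȟ^0(U;F) ≅ 0, Ȟ^1(U;F) ≅ Z/2 and Ȟ^2(U;F) ≅ 0

cover nerve:
  W12={i} W14={b} W23={f} W34={d}
C dims 4,4; δ0: rk 4, SNF 1^3·2
Ȟ^0: (4−4)−0=0 ⇒ 0
Ȟ^1: (4−0)−4=0 plus torsion [2] ⇒ Z/2
Ȟ^2: (0−0)−0=0 ⇒ 0


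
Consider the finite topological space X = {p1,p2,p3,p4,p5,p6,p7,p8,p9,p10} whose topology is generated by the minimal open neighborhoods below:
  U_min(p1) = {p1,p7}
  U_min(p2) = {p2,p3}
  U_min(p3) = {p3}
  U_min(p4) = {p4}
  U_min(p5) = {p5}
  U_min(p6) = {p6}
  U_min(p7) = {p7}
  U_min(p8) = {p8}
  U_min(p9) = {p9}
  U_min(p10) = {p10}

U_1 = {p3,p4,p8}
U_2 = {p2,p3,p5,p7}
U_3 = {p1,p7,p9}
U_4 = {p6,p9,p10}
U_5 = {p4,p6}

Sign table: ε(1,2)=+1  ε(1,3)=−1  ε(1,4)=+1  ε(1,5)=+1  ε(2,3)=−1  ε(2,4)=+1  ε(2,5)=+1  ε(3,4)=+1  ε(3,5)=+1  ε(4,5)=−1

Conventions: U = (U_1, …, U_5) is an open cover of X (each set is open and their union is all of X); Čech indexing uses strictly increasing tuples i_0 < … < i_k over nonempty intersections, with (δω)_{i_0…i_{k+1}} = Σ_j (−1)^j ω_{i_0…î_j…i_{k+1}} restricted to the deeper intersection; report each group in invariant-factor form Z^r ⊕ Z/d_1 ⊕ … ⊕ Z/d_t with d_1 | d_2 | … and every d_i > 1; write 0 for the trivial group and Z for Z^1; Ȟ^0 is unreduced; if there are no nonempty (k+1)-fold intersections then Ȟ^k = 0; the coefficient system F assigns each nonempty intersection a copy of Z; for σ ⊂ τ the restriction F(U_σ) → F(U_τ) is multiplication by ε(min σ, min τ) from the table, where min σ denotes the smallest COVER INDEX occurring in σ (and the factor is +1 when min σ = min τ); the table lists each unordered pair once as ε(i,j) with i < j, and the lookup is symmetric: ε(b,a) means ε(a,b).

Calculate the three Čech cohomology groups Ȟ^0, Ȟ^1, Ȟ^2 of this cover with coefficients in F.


Ȟ^0 ≅ Z,  Ȟ^1 ≅ Z,  Ȟ^2 ≅ 0

cover nerve:
  U12={p3} U15={p4} U23={p7} U34={p9} U45={p6}
C dims 5,5; δ0: rk 4, SNF 1^4
Ȟ^0: (5−4)−0=1 ⇒ Z
Ȟ^1: (5−0)−4=1 ⇒ Z
Ȟ^2: (0−0)−0=0 ⇒ 0


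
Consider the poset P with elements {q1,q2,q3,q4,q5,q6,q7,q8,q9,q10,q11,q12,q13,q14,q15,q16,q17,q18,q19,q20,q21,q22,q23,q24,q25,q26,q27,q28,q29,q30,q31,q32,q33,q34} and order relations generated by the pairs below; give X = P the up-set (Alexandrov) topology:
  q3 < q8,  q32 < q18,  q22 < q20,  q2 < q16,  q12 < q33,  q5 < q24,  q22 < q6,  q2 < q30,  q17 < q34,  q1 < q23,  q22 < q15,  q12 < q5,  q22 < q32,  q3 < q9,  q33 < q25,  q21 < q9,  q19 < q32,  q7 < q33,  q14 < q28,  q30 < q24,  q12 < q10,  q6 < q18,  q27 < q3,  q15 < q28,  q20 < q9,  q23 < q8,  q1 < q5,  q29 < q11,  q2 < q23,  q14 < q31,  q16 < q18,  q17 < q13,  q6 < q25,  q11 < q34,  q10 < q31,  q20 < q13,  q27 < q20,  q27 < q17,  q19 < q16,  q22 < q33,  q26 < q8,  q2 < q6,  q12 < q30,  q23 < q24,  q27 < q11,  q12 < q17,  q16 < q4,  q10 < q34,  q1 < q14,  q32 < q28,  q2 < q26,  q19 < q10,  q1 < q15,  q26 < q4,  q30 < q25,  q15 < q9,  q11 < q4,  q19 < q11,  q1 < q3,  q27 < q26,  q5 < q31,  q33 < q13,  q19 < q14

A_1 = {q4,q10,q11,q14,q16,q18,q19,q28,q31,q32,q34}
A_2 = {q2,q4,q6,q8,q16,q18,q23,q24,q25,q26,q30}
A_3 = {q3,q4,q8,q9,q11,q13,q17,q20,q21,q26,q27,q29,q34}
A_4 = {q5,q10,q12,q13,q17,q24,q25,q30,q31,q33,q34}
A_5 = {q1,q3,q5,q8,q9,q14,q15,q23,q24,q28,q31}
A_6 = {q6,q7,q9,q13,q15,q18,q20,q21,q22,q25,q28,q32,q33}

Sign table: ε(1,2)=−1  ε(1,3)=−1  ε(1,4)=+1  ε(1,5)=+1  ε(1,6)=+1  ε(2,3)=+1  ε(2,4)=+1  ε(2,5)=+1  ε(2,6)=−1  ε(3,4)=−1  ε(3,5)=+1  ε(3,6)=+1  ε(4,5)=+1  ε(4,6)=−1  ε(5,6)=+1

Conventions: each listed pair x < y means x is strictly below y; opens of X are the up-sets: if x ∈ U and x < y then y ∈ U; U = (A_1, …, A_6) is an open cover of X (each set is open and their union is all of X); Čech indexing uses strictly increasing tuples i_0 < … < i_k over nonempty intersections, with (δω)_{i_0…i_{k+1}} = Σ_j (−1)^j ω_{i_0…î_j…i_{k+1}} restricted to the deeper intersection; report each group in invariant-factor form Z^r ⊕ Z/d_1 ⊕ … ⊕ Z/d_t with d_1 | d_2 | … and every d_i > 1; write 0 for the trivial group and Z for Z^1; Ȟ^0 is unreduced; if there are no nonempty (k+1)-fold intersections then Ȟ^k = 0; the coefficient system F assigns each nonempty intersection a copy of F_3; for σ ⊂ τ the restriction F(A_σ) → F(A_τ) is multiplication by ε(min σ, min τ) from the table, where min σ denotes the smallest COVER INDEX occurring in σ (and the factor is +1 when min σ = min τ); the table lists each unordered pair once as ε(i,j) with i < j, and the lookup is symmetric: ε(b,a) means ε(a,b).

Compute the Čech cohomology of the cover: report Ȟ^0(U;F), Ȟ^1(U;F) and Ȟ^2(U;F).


nerve simplices:
  A12={q4,q16,q18} A13={q4,q11,q34} A14={q10,q31,q34} A15={q14,q28,q31} A16={q18,q28,q32} A23={q4,q8,q26} A24={q24,q25,q30} A25={q8,q23,q24} A26={q6,q18,q25} A34={q13,q17,q34} A35={q3,q8,q9} A36={q9,q13,q20,q21} A45={q5,q24,q31} A46={q13,q25,q33} A56={q9,q15,q28}
  A123={q4} A126={q18} A134={q34} A145={q31} A156={q28} A235={q8} A245={q24} A246={q25} A346={q13} A356={q9}
C dims 6,15,10; δ0: rk_F3 6; δ1: rk_F3 9
degree 0: 6−6−0 = 0 → Ȟ^0 ≅ 0
degree 1: 15−9−6 = 0 → Ȟ^1 ≅ 0
degree 2: 10−0−9 = 1 → Ȟ^2 ≅ Z/3

Ȟ^0(U;F) ≅ 0; Ȟ^1(U;F) ≅ 0; Ȟ^2(U;F) ≅ Z/3


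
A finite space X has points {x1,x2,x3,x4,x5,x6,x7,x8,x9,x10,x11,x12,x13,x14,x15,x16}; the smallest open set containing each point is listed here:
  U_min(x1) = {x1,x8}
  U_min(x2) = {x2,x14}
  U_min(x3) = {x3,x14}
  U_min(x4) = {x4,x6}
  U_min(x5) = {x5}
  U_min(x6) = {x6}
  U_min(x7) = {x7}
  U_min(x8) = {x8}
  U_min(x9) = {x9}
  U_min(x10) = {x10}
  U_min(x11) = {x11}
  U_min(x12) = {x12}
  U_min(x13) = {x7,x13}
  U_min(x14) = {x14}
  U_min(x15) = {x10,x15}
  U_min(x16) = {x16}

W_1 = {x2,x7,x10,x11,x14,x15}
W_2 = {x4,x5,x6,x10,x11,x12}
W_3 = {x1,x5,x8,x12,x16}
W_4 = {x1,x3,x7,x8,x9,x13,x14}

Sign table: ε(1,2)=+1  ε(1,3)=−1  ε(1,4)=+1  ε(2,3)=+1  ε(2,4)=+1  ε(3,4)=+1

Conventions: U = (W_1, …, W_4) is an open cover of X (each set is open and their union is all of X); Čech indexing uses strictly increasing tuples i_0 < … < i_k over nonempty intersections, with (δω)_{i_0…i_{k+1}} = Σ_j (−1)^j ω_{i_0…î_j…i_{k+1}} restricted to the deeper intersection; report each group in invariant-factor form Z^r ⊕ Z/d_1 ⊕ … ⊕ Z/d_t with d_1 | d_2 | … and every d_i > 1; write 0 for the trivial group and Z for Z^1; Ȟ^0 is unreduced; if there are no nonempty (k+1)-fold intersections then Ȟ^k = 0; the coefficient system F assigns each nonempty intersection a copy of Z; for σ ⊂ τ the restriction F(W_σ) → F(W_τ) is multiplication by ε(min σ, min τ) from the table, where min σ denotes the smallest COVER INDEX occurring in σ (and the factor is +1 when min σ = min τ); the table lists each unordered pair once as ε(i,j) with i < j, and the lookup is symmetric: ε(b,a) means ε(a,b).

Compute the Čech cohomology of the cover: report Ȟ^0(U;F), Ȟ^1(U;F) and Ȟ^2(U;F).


nonempty overlaps:
  W12={x10,x11} W14={x7,x14} W23={x5,x12} W34={x1,x8}
C dims 4,4; δ0: rk 3, SNF 1^3
degree 0: 4−3−0 = 1 → Ȟ^0 ≅ Z
degree 1: 4−0−3 = 1 → Ȟ^1 ≅ Z
degree 2: 0−0−0 = 0 → Ȟ^2 ≅ 0

Ȟ^0 ≅ Z, Ȟ^1 ≅ Z, Ȟ^2 ≅ 0


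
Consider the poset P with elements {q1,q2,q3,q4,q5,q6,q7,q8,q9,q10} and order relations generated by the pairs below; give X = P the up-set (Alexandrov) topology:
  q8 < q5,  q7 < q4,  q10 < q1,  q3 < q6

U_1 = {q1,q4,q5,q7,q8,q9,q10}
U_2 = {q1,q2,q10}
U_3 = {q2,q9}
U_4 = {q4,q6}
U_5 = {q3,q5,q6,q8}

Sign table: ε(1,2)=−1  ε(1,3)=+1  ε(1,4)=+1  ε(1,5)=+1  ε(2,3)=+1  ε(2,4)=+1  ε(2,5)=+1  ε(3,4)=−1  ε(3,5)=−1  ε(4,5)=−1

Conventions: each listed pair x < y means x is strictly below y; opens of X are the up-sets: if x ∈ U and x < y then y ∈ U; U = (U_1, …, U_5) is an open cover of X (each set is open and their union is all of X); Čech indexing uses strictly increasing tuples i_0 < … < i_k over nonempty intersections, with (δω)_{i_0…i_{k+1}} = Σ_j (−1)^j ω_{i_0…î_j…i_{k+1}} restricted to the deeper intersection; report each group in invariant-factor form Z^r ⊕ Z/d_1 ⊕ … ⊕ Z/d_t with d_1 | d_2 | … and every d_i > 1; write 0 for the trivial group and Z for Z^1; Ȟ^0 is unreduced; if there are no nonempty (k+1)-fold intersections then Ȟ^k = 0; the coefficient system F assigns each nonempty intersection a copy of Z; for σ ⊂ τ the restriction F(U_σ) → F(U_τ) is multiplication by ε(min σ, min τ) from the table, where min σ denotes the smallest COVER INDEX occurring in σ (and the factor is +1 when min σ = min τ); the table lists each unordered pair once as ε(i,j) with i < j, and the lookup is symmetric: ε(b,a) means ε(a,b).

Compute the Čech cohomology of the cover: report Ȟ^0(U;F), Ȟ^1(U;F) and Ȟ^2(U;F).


Ȟ^0(U;F) ≅ 0, Ȟ^1(U;F) ≅ Z ⊕ Z/2, Ȟ^2(U;F) ≅ 0

nonempty overlaps:
  U12={q1,q10} U13={q9} U14={q4} U15={q5,q8} U23={q2} U45={q6}
C dims 5,6; δ0: rk 5, SNF 1^4·2
degree 0: 5−5−0 = 0 → Ȟ^0 ≅ 0
degree 1: 6−0−5 = 1 plus torsion [2] → Ȟ^1 ≅ Z ⊕ Z/2
degree 2: 0−0−0 = 0 → Ȟ^2 ≅ 0


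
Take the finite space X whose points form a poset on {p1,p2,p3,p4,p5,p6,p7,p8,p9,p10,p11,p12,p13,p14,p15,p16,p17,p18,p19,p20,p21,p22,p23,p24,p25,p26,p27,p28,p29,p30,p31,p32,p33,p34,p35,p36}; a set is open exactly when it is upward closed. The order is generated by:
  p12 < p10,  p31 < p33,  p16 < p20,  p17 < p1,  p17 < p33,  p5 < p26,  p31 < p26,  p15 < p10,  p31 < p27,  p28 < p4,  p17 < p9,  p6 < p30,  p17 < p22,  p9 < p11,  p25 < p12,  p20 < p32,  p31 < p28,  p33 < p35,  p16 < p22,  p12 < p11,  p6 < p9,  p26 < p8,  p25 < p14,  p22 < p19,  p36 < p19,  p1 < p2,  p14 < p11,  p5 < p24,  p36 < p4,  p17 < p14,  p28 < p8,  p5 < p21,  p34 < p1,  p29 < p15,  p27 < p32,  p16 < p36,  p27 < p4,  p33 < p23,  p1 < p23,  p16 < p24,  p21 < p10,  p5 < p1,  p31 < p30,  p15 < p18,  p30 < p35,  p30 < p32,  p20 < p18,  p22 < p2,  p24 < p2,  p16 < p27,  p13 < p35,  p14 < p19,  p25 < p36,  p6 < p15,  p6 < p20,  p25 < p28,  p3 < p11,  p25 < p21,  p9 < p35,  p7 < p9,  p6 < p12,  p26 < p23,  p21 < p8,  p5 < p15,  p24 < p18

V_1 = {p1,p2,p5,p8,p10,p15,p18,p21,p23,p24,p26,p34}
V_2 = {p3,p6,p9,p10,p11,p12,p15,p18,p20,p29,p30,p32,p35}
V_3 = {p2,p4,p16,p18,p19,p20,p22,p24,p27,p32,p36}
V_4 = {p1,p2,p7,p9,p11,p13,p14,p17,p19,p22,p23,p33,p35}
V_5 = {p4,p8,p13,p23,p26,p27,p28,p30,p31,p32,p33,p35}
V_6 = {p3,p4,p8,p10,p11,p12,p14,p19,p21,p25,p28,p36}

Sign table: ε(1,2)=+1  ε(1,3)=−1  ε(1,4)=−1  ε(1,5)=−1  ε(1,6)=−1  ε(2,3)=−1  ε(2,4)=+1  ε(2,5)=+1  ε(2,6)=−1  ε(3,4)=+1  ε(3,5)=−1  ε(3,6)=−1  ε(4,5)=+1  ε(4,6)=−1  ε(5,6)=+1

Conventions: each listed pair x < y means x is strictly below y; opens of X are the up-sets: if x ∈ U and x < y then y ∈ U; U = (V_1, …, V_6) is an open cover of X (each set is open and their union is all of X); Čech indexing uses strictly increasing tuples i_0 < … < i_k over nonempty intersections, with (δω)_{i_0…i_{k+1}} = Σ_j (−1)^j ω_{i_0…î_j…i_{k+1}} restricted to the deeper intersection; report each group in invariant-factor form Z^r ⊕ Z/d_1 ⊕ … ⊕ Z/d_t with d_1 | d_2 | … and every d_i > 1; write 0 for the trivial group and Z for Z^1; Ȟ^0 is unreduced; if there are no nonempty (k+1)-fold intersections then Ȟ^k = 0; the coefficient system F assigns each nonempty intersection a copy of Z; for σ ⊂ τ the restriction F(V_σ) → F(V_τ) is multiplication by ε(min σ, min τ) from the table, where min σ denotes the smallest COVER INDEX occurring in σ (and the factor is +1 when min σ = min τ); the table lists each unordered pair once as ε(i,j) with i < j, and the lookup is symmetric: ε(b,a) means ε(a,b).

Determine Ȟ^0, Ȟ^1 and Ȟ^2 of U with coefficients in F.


nerve simplices:
  V12={p10,p15,p18} V13={p2,p18,p24} V14={p1,p2,p23} V15={p8,p23,p26} V16={p8,p10,p21} V23={p18,p20,p32} V24={p9,p11,p35} V25={p30,p32,p35} V26={p3,p10,p11,p12} V34={p2,p19,p22} V35={p4,p27,p32} V36={p4,p19,p36} V45={p13,p23,p33,p35} V46={p11,p14,p19} V56={p4,p8,p28}
  V123={p18} V126={p10} V134={p2} V145={p23} V156={p8} V235={p32} V245={p35} V246={p11} V346={p19} V356={p4}
C dims 6,15,10; δ0: rk 6, SNF 1^5·2; δ1: rk 9, SNF 1^9
degree 0: 6−6−0 = 0 → Ȟ^0 ≅ 0
degree 1: 15−9−6 = 0 plus torsion [2] → Ȟ^1 ≅ Z/2
degree 2: 10−0−9 = 1 → Ȟ^2 ≅ Z

Ȟ^0 = 0,  Ȟ^1 = Z/2,  Ȟ^2 = Z


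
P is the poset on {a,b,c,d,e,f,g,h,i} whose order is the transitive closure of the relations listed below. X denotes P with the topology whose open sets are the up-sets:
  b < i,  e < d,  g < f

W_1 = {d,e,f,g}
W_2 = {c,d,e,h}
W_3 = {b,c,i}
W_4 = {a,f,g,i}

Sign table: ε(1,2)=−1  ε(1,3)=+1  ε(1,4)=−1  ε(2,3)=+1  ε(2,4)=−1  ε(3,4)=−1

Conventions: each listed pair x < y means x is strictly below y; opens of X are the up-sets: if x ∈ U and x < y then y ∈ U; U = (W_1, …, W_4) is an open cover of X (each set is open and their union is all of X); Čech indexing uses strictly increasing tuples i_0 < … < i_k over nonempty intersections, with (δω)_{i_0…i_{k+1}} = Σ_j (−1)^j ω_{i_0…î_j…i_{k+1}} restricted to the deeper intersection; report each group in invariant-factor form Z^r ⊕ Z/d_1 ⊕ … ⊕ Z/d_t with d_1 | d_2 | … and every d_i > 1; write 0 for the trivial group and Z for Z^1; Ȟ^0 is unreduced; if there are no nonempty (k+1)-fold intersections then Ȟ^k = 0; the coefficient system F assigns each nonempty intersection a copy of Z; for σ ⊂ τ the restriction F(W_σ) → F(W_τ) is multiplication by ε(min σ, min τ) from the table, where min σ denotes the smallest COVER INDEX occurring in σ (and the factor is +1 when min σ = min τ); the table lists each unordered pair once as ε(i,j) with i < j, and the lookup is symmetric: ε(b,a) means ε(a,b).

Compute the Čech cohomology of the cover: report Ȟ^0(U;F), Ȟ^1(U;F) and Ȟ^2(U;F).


Ȟ^0 = 0; Ȟ^1 = Z/2; Ȟ^2 = 0

nonempty overlaps:
  W12={d,e} W14={f,g} W23={c} W34={i}
C dims 4,4; δ0: rk 4, SNF 1^3·2
degree 0: 4−4−0 = 0 → Ȟ^0 ≅ 0
degree 1: 4−0−4 = 0 plus torsion [2] → Ȟ^1 ≅ Z/2
degree 2: 0−0−0 = 0 → Ȟ^2 ≅ 0


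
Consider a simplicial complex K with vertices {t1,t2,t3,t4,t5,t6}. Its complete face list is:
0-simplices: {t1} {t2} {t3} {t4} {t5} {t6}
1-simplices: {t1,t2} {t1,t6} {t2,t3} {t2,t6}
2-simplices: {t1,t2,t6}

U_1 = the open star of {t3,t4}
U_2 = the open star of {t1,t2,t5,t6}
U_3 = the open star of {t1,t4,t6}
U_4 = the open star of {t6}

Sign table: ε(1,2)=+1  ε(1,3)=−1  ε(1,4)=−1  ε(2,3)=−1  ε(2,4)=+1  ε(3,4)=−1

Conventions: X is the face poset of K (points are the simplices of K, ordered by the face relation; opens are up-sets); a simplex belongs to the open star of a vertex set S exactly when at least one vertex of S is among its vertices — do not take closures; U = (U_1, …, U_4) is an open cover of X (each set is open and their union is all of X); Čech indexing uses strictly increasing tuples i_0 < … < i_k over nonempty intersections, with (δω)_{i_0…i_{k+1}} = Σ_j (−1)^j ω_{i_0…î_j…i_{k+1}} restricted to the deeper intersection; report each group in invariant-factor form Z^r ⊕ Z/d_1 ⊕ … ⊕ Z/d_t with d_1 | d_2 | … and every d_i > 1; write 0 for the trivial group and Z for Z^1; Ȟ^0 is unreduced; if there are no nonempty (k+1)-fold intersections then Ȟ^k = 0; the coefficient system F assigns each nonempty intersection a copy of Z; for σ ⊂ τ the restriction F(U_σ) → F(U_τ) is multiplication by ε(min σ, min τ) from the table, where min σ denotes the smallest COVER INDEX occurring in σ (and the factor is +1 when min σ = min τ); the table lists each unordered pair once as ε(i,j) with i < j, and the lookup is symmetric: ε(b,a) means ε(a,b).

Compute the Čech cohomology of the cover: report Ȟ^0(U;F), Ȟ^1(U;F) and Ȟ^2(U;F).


nonempty intersections:
  U1={{t3},{t4},{t2,t3}} U2={{t1},{t2},{t5},{t6},{t1,t2},{t1,t6},{t2,t3},{t2,t6},{t1,t2,t6}} U3={{t1},{t4},{t6},{t1,t2},{t1,t6},{t2,t6},{t1,t2,t6}} U4={{t6},{t1,t6},{t2,t6},{t1,t2,t6}}
  U12={{t2,t3}} U13={{t4}} U23={{t1},{t6},{t1,t2},{t1,t6},{t2,t6},{t1,t2,t6}} U24={{t6},{t1,t6},{t2,t6},{t1,t2,t6}} U34={{t6},{t1,t6},{t2,t6},{t1,t2,t6}}
  U234={{t6},{t1,t6},{t2,t6},{t1,t2,t6}}
C dims 4,5,1; δ0: rk 3, SNF 1^3; δ1: rk 1, SNF 1^1
Ȟ^0: (4−3)−0=1 ⇒ Z
Ȟ^1: (5−1)−3=1 ⇒ Z
Ȟ^2: (1−0)−1=0 ⇒ 0

Ȟ^0(U;F) ≅ Z, Ȟ^1(U;F) ≅ Z and Ȟ^2(U;F) ≅ 0


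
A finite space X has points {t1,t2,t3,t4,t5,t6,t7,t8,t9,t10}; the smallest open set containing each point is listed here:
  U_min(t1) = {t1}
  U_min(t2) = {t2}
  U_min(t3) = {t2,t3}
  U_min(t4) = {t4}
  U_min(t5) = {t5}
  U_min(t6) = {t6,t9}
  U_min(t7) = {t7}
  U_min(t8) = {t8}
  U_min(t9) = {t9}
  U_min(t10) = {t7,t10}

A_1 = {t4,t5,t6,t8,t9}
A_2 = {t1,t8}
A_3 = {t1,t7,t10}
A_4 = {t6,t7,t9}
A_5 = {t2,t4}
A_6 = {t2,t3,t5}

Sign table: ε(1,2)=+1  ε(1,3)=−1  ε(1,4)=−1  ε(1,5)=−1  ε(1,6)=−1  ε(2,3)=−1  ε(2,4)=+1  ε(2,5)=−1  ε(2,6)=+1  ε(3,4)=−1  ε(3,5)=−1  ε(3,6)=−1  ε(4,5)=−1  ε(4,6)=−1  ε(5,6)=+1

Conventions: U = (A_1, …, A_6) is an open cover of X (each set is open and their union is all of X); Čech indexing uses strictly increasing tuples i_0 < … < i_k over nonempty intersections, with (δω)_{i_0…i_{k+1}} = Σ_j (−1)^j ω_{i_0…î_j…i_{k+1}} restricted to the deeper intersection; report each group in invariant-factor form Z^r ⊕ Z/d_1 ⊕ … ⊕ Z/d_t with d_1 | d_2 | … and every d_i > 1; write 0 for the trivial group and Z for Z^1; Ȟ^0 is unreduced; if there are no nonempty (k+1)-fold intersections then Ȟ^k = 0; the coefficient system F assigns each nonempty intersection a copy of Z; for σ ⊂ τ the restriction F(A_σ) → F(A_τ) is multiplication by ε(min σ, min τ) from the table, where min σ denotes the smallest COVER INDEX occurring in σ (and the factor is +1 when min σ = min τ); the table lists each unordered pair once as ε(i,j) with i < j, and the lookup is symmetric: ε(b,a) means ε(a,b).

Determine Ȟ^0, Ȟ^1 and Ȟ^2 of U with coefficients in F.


nonempty intersections:
  A12={t8} A14={t6,t9} A15={t4} A16={t5} A23={t1} A34={t7} A56={t2}
C dims 6,7; δ0: rk 6, SNF 1^5·2
Ȟ^0: (6−6)−0=0 ⇒ 0
Ȟ^1: (7−0)−6=1 plus torsion [2] ⇒ Z ⊕ Z/2
Ȟ^2: (0−0)−0=0 ⇒ 0

Ȟ^0 ≅ 0,  Ȟ^1 ≅ Z ⊕ Z/2,  Ȟ^2 ≅ 0


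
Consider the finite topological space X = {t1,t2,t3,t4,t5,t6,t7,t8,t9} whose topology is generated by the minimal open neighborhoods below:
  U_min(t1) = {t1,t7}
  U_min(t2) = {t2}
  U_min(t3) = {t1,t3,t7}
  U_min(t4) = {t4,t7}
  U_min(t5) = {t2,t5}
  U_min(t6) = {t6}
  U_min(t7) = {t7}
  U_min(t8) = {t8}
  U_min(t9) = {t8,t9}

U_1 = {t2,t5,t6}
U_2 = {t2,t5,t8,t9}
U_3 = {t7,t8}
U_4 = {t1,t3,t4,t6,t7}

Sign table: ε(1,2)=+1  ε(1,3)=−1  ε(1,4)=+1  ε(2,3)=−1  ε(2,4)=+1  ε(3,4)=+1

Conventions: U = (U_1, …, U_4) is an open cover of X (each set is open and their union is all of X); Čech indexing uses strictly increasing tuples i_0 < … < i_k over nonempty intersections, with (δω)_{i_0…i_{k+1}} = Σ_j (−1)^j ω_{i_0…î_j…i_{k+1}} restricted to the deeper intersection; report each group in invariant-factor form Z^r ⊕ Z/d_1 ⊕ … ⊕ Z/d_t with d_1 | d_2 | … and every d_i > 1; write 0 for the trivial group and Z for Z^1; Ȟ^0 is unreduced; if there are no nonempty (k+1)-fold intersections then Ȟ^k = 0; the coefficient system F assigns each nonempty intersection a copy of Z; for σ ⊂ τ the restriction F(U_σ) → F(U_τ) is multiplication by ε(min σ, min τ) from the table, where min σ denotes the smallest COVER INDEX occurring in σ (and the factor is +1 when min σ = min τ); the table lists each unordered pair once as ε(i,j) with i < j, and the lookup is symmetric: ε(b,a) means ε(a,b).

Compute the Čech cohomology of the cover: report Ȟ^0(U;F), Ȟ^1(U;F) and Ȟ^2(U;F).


Ȟ^0 ≅ 0, Ȟ^1 ≅ Z/2 and Ȟ^2 ≅ 0

intersection data:
  U12={t2,t5} U14={t6} U23={t8} U34={t7}
C dims 4,4; δ0: rk 4, SNF 1^3·2
Ȟ^0 = (4 − 4) − 0 = 0, so Ȟ^0 ≅ 0
Ȟ^1 = (4 − 0) − 4 = 0 plus torsion [2], so Ȟ^1 ≅ Z/2
Ȟ^2 = (0 − 0) − 0 = 0, so Ȟ^2 ≅ 0


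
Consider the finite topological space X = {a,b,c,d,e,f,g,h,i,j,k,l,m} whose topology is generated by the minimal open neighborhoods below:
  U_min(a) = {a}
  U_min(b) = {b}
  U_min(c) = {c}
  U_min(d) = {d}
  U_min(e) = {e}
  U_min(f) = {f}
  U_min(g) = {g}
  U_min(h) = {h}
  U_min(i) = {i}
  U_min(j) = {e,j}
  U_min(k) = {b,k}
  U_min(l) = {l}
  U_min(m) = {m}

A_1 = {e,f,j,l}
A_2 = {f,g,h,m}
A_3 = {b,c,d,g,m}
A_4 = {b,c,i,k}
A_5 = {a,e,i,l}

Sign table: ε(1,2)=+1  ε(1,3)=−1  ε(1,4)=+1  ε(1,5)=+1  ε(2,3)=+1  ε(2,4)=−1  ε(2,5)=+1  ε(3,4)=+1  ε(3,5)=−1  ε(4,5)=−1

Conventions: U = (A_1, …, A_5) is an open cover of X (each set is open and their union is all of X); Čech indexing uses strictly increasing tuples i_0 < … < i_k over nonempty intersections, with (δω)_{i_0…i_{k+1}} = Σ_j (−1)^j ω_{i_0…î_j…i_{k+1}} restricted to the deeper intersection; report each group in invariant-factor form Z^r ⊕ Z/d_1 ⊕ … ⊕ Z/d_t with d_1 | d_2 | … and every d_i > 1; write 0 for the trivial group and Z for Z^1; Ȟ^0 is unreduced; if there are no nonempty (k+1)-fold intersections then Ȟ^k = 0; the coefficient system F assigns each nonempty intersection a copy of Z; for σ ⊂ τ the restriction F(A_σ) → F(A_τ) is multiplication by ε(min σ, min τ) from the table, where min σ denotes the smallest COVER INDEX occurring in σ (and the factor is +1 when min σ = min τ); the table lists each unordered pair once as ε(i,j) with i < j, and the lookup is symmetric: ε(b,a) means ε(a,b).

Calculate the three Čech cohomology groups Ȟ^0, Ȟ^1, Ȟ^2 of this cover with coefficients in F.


Ȟ^0 ≅ 0; Ȟ^1 ≅ Z/2; Ȟ^2 ≅ 0

nerve simplices:
  A12={f} A15={e,l} A23={g,m} A34={b,c} A45={i}
C dims 5,5; δ0: rk 5, SNF 1^4·2
degree 0: 5−5−0 = 0 → Ȟ^0 ≅ 0
degree 1: 5−0−5 = 0 plus torsion [2] → Ȟ^1 ≅ Z/2
degree 2: 0−0−0 = 0 → Ȟ^2 ≅ 0


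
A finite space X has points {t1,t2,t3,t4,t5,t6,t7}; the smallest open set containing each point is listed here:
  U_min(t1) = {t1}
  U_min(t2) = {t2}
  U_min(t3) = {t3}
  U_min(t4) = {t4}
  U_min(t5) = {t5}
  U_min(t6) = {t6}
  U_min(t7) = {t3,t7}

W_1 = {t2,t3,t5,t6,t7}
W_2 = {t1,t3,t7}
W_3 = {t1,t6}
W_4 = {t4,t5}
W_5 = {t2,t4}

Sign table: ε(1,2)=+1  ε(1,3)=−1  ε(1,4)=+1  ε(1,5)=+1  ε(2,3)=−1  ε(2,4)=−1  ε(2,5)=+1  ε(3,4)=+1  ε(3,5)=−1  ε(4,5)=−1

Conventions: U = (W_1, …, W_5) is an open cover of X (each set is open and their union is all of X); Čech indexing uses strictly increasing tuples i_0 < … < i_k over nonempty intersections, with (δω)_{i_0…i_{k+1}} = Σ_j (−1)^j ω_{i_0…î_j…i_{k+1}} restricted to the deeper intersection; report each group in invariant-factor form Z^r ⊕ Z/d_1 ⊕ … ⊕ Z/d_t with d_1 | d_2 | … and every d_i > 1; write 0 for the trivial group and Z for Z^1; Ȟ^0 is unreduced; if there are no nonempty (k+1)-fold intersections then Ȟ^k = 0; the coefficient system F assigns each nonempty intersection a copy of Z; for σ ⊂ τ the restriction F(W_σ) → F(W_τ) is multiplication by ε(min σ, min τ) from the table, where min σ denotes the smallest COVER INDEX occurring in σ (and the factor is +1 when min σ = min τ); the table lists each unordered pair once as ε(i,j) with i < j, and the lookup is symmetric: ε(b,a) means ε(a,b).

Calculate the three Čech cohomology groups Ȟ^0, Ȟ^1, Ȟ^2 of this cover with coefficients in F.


Ȟ^0(U;F) ≅ 0, Ȟ^1(U;F) ≅ Z ⊕ Z/2 and Ȟ^2(U;F) ≅ 0

nonempty intersections:
  W12={t3,t7} W13={t6} W14={t5} W15={t2} W23={t1} W45={t4}
C dims 5,6; δ0: rk 5, SNF 1^4·2
Ȟ^0: (5−5)−0=0 ⇒ 0
Ȟ^1: (6−0)−5=1 plus torsion [2] ⇒ Z ⊕ Z/2
Ȟ^2: (0−0)−0=0 ⇒ 0


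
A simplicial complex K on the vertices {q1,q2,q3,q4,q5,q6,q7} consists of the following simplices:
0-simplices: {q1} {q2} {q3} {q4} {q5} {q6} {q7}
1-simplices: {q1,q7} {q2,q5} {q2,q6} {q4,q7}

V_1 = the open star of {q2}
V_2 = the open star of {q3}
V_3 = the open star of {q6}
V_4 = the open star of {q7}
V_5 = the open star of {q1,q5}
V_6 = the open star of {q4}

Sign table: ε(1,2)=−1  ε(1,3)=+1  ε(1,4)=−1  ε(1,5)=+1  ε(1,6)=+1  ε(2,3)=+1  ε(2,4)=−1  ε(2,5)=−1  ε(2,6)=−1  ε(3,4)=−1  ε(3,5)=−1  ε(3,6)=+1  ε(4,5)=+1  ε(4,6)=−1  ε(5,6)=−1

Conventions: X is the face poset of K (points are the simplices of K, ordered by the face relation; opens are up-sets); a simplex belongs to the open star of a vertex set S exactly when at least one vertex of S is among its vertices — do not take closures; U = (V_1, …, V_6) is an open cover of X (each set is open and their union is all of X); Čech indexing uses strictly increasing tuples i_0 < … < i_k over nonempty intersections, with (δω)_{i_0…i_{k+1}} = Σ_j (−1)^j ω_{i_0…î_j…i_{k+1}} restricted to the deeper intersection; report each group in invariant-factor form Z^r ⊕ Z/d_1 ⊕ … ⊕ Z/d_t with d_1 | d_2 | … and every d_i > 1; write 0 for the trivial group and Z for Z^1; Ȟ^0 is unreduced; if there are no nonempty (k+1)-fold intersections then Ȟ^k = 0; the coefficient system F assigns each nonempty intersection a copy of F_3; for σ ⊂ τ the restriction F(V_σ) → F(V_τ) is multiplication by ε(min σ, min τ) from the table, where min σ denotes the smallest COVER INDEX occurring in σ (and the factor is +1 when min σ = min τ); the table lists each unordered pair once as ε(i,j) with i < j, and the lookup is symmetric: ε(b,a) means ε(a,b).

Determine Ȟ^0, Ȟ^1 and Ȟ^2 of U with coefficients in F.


cover nerve:
  V1={{q2},{q2,q5},{q2,q6}} V2={{q3}} V3={{q6},{q2,q6}} V4={{q7},{q1,q7},{q4,q7}} V5={{q1},{q5},{q1,q7},{q2,q5}} V6={{q4},{q4,q7}}
  V13={{q2,q6}} V15={{q2,q5}} V45={{q1,q7}} V46={{q4,q7}}
C dims 6,4; δ0: rk_F3 4
Ȟ^0: (6−4)−0=2 ⇒ Z/3 ⊕ Z/3
Ȟ^1: (4−0)−4=0 ⇒ 0
Ȟ^2: (0−0)−0=0 ⇒ 0

Ȟ^0(U;F) ≅ Z/3 ⊕ Z/3,  Ȟ^1(U;F) ≅ 0,  Ȟ^2(U;F) ≅ 0
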